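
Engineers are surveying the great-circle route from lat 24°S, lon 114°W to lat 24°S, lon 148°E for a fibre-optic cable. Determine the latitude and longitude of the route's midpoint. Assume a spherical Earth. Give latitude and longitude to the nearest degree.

≈ lat 34°S, lon 163°W

Convert each endpoint to a unit vector on the sphere (x = cos φ cos λ, y = cos φ sin λ, z = sin φ).
The central angle between the endpoints is δ = arccos(p₁·p₂) ≈ 1.521 rad (87.2°).
Interpolate at f = 1/2 with slerp weights a = sin((1−f)δ)/sin δ ≈ 0.690, b = sin(fδ)/sin δ ≈ 0.690.
p = a·p₁ + b·p₂ ≈ (-0.791, -0.242, -0.562); φ = arcsin(p_z) ≈ -34.16°, λ = atan2(p_y, p_x) ≈ -163.00°.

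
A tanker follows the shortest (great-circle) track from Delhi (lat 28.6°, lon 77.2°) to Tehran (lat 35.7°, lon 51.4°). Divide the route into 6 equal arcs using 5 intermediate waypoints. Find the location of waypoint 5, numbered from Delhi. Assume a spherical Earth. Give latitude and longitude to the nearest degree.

Write both endpoints as unit vectors p₁, p₂ with components (cos φ cos λ, cos φ sin λ, sin φ).
The central angle between the endpoints is δ = arccos(p₁·p₂) ≈ 0.399 rad (22.9°).
Interpolate at f = 5/6 with slerp weights a = sin((1−f)δ)/sin δ ≈ 0.171, b = sin(fδ)/sin δ ≈ 0.840.
p = a·p₁ + b·p₂ ≈ (0.459, 0.680, 0.572); φ = arcsin(p_z) ≈ 34.90°, λ = atan2(p_y, p_x) ≈ 55.97°.

≈ lat 35°, lon 56°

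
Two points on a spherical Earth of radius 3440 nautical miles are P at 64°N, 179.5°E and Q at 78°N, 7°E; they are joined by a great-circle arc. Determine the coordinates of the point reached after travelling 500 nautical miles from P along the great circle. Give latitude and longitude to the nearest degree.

Write both endpoints as unit vectors p₁, p₂ with components (cos φ cos λ, cos φ sin λ, sin φ).
The central angle between the endpoints is δ = arccos(p₁·p₂) ≈ 0.662 rad (37.9°). The total great-circle distance is δ·R ≈ 0.662 × 3440 ≈ 2277 nmi, so the target fraction is f = 500/2277 ≈ 0.220.
Interpolate at f ≈ 0.220 with slerp weights a = sin((1−f)δ)/sin δ ≈ 0.804, b = sin(fδ)/sin δ ≈ 0.236.
p = a·p₁ + b·p₂ ≈ (-0.304, 0.009, 0.953); φ = arcsin(p_z) ≈ 72.32°, λ = atan2(p_y, p_x) ≈ 178.29°.

≈ 72°N, 178°E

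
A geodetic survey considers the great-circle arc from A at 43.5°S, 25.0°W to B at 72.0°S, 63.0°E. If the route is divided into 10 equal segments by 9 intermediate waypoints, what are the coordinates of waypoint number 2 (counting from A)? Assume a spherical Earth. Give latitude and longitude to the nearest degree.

≈ 52°S, 18°W

Convert each endpoint to a unit vector on the sphere (x = cos φ cos λ, y = cos φ sin λ, z = sin φ).
The central angle between the endpoints is δ = arccos(p₁·p₂) ≈ 0.847 rad (48.5°).
Interpolate at f = 2/10 with slerp weights a = sin((1−f)δ)/sin δ ≈ 0.837, b = sin(fδ)/sin δ ≈ 0.225.
p = a·p₁ + b·p₂ ≈ (0.582, -0.195, -0.790); φ = arcsin(p_z) ≈ -52.17°, λ = atan2(p_y, p_x) ≈ -18.49°.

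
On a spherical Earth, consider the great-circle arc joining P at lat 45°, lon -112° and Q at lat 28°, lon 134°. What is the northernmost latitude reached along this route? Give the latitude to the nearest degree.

The great circle lies in the plane with unit normal n̂ = (p₁ × p₂)/|p₁ × p₂|.
Here n̂_z ≈ -0.572; the vertex latitude is φ_max = arccos|n̂_z| ≈ 55.1°.

≈ 55°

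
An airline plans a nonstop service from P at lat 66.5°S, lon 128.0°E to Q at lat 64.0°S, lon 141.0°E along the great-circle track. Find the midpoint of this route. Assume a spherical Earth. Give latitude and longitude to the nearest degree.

≈ lat 65°S, lon 135°E

The haversine formula gives a central angle δ ≈ 0.104 rad (6.0°) between the endpoints.
Interpolate at f = 1/2 with slerp weights a = sin((1−f)δ)/sin δ ≈ 0.501, b = sin(fδ)/sin δ ≈ 0.501.
p = a·p₁ + b·p₂ ≈ (-0.293, 0.295, -0.909); φ = arcsin(p_z) ≈ -65.39°, λ = atan2(p_y, p_x) ≈ 134.81°.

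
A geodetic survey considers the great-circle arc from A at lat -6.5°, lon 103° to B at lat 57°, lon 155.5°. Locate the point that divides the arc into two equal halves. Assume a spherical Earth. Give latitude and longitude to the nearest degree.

≈ lat 27°, lon 121°

From cos δ = sin φ₁ sin φ₂ + cos φ₁ cos φ₂ cos Δλ, the central angle is δ ≈ 1.334 rad (76.4°).
Interpolate at f = 1/2 with slerp weights a = sin((1−f)δ)/sin δ ≈ 0.636, b = sin(fδ)/sin δ ≈ 0.636.
p = a·p₁ + b·p₂ ≈ (-0.458, 0.760, 0.462); φ = arcsin(p_z) ≈ 27.50°, λ = atan2(p_y, p_x) ≈ 121.06°.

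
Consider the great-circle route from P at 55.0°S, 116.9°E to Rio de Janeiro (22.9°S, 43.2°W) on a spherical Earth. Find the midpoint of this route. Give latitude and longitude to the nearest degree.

Convert each endpoint to a unit vector on the sphere (x = cos φ cos λ, y = cos φ sin λ, z = sin φ).
The central angle between the endpoints is δ = arccos(p₁·p₂) ≈ 1.750 rad (100.3°).
Interpolate at f = 1/2 with slerp weights a = sin((1−f)δ)/sin δ ≈ 0.780, b = sin(fδ)/sin δ ≈ 0.780.
p = a·p₁ + b·p₂ ≈ (0.321, -0.093, -0.942); φ = arcsin(p_z) ≈ -70.46°, λ = atan2(p_y, p_x) ≈ -16.12°.

≈ 70°S, 16°W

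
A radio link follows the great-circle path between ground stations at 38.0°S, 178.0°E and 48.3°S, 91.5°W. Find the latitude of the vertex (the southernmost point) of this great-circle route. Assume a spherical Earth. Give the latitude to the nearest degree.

≈ 54°S

The great circle lies in the plane with unit normal n̂ = (p₁ × p₂)/|p₁ × p₂|.
Here n̂_z ≈ +0.589; the vertex latitude is φ_max = arccos|n̂_z| ≈ 53.9°.
Check via Clairaut: cos φ_max = |cos φ₁| · sin C = cos(38.0°)·sin(131.7°) ≈ 0.589, again giving ≈ 53.9°.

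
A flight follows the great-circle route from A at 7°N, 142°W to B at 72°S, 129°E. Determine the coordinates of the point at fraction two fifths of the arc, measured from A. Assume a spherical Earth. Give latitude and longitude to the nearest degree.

≈ 30°S, 155°W

From cos δ = sin φ₁ sin φ₂ + cos φ₁ cos φ₂ cos Δλ, the central angle is δ ≈ 1.682 rad (96.3°).
Interpolate at f = 2/5 with slerp weights a = sin((1−f)δ)/sin δ ≈ 0.851, b = sin(fδ)/sin δ ≈ 0.627.
p = a·p₁ + b·p₂ ≈ (-0.788, -0.370, -0.492); φ = arcsin(p_z) ≈ -29.50°, λ = atan2(p_y, p_x) ≈ -154.86°.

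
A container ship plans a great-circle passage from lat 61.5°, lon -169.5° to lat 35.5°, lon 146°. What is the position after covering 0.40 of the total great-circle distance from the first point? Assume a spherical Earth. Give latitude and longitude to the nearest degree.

Convert each endpoint to a unit vector on the sphere (x = cos φ cos λ, y = cos φ sin λ, z = sin φ).
The central angle between the endpoints is δ = arccos(p₁·p₂) ≈ 0.664 rad (38.1°).
Interpolate at f = 0.40 with slerp weights a = sin((1−f)δ)/sin δ ≈ 0.630, b = sin(fδ)/sin δ ≈ 0.426.
p = a·p₁ + b·p₂ ≈ (-0.583, 0.139, 0.801); φ = arcsin(p_z) ≈ 53.19°, λ = atan2(p_y, p_x) ≈ 166.57°.

≈ lat 53°, lon 167°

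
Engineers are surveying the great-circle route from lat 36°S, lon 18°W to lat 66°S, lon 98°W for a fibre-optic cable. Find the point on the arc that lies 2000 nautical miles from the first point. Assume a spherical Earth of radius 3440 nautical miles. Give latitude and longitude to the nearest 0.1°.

Convert each endpoint to a unit vector on the sphere (x = cos φ cos λ, y = cos φ sin λ, z = sin φ).
The central angle between the endpoints is δ = arccos(p₁·p₂) ≈ 0.935 rad (53.6°). The total great-circle distance is δ·R ≈ 0.935 × 3440 ≈ 3215 nmi, so the target fraction is f = 2000/3215 ≈ 0.622.
Interpolate at f ≈ 0.622 with slerp weights a = sin((1−f)δ)/sin δ ≈ 0.430, b = sin(fδ)/sin δ ≈ 0.683.
p = a·p₁ + b·p₂ ≈ (0.292, -0.383, -0.877); φ = arcsin(p_z) ≈ -61.22°, λ = atan2(p_y, p_x) ≈ -52.62°.

≈ lat 61.2°S, lon 52.6°W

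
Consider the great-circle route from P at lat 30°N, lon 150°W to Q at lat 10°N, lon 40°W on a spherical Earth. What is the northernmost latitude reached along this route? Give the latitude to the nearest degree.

≈ 35°N

The great circle lies in the plane with unit normal n̂ = (p₁ × p₂)/|p₁ × p₂|.
Here n̂_z ≈ +0.819; the vertex latitude is φ_max = arccos|n̂_z| ≈ 35.0°.
Check via Clairaut: cos φ_max = |cos φ₁| · sin C = cos(30.0°)·sin(71.0°) ≈ 0.819, again giving ≈ 35.0°.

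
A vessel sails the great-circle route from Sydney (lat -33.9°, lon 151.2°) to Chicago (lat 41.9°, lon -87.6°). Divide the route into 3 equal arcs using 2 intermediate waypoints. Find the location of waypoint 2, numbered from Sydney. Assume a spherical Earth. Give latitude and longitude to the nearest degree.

From cos δ = sin φ₁ sin φ₂ + cos φ₁ cos φ₂ cos Δλ, the central angle is δ ≈ 2.336 rad (133.8°).
Interpolate at f = 2/3 with slerp weights a = sin((1−f)δ)/sin δ ≈ 0.973, b = sin(fδ)/sin δ ≈ 1.386.
p = a·p₁ + b·p₂ ≈ (-0.665, -0.641, 0.383); φ = arcsin(p_z) ≈ 22.50°, λ = atan2(p_y, p_x) ≈ -136.02°.

≈ lat 23°, lon -136°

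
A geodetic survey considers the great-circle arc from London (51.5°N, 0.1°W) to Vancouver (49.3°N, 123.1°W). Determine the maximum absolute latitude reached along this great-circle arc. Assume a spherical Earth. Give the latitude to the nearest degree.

The great circle lies in the plane with unit normal n̂ = (p₁ × p₂)/|p₁ × p₂|.
Here n̂_z ≈ -0.367; the vertex latitude is φ_max = arccos|n̂_z| ≈ 68.5°.

≈ 68°N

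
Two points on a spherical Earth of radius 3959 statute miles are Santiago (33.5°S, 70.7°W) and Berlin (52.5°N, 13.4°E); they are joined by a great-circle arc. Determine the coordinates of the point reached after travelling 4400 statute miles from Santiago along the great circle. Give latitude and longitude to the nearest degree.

≈ (19°N, 32°W)

Write both endpoints as unit vectors p₁, p₂ with components (cos φ cos λ, cos φ sin λ, sin φ).
The central angle between the endpoints is δ = arccos(p₁·p₂) ≈ 1.967 rad (112.7°). The total great-circle distance is δ·R ≈ 1.967 × 3959 ≈ 7786 mi, so the target fraction is f = 4400/7786 ≈ 0.565.
Interpolate at f ≈ 0.565 with slerp weights a = sin((1−f)δ)/sin δ ≈ 0.818, b = sin(fδ)/sin δ ≈ 0.971.
p = a·p₁ + b·p₂ ≈ (0.801, -0.507, 0.319); φ = arcsin(p_z) ≈ 18.61°, λ = atan2(p_y, p_x) ≈ -32.33°.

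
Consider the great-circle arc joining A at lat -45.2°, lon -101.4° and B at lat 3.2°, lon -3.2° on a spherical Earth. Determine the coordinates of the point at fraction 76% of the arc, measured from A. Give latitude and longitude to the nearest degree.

Convert each endpoint to a unit vector on the sphere (x = cos φ cos λ, y = cos φ sin λ, z = sin φ).
The central angle between the endpoints is δ = arccos(p₁·p₂) ≈ 1.711 rad (98.0°).
Interpolate at f = 0.76 with slerp weights a = sin((1−f)δ)/sin δ ≈ 0.403, b = sin(fδ)/sin δ ≈ 0.973.
p = a·p₁ + b·p₂ ≈ (0.914, -0.333, -0.232); φ = arcsin(p_z) ≈ -13.40°, λ = atan2(p_y, p_x) ≈ -20.00°.

≈ lat -13°, lon -20°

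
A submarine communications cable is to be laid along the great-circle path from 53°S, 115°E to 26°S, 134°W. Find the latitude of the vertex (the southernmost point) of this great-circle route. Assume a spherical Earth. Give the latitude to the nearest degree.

≈ 59°S

The great circle lies in the plane with unit normal n̂ = (p₁ × p₂)/|p₁ × p₂|.
Here n̂_z ≈ +0.511; the vertex latitude is φ_max = arccos|n̂_z| ≈ 59.3°.
Check via Clairaut: cos φ_max = |cos φ₁| · sin C = cos(53.0°)·sin(121.8°) ≈ 0.511, again giving ≈ 59.3°.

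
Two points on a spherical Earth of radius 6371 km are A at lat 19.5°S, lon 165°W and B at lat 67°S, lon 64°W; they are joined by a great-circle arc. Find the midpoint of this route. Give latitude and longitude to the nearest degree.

≈ lat 53°S, lon 141°W

The haversine formula gives a central angle δ ≈ 1.332 rad (76.3°) between the endpoints.
Interpolate at f = 1/2 with slerp weights a = sin((1−f)δ)/sin δ ≈ 0.636, b = sin(fδ)/sin δ ≈ 0.636.
p = a·p₁ + b·p₂ ≈ (-0.470, -0.378, -0.797); φ = arcsin(p_z) ≈ -52.89°, λ = atan2(p_y, p_x) ≈ -141.16°.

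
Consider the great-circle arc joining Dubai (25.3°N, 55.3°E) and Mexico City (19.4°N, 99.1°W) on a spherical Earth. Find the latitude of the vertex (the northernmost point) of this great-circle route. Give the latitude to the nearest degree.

≈ 62°N

The great circle lies in the plane with unit normal n̂ = (p₁ × p₂)/|p₁ × p₂|.
Here n̂_z ≈ -0.473; the vertex latitude is φ_max = arccos|n̂_z| ≈ 61.8°.
Check via Clairaut: cos φ_max = |cos φ₁| · sin C = cos(25.3°)·sin(31.5°) ≈ 0.473, again giving ≈ 61.8°.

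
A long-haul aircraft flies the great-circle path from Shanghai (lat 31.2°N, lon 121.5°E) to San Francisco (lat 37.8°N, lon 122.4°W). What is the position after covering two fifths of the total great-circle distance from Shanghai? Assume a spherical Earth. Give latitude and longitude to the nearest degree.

Convert each endpoint to a unit vector on the sphere (x = cos φ cos λ, y = cos φ sin λ, z = sin φ).
The central angle between the endpoints is δ = arccos(p₁·p₂) ≈ 1.551 rad (88.8°).
Interpolate at f = 2/5 with slerp weights a = sin((1−f)δ)/sin δ ≈ 0.802, b = sin(fδ)/sin δ ≈ 0.581.
p = a·p₁ + b·p₂ ≈ (-0.605, 0.197, 0.772); φ = arcsin(p_z) ≈ 50.51°, λ = atan2(p_y, p_x) ≈ 161.95°.

≈ lat 51°N, lon 162°E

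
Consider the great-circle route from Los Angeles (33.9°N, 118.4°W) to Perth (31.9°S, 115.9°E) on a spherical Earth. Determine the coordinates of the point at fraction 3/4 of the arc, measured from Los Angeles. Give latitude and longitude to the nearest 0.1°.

The haversine formula gives a central angle δ ≈ 2.355 rad (134.9°) between the endpoints.
Interpolate at f = 3/4 with slerp weights a = sin((1−f)δ)/sin δ ≈ 0.784, b = sin(fδ)/sin δ ≈ 1.385.
p = a·p₁ + b·p₂ ≈ (-0.823, 0.485, -0.295); φ = arcsin(p_z) ≈ -17.14°, λ = atan2(p_y, p_x) ≈ 149.47°.

≈ 17.1°S, 149.5°E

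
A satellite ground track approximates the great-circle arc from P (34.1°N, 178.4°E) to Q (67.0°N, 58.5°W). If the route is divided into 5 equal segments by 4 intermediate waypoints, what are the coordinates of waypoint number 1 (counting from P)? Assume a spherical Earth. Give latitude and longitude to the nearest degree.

The haversine formula gives a central angle δ ≈ 1.225 rad (70.2°) between the endpoints.
Interpolate at f = 1/5 with slerp weights a = sin((1−f)δ)/sin δ ≈ 0.883, b = sin(fδ)/sin δ ≈ 0.258.
p = a·p₁ + b·p₂ ≈ (-0.678, -0.065, 0.732); φ = arcsin(p_z) ≈ 47.07°, λ = atan2(p_y, p_x) ≈ -174.48°.

≈ (47°N, 174°W)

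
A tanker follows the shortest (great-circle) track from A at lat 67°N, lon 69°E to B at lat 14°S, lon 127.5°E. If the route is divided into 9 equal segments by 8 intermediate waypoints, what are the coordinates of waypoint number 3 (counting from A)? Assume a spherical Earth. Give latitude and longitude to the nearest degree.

≈ lat 43°N, lon 104°E

The haversine formula gives a central angle δ ≈ 1.595 rad (91.4°) between the endpoints.
Interpolate at f = 3/9 with slerp weights a = sin((1−f)δ)/sin δ ≈ 0.874, b = sin(fδ)/sin δ ≈ 0.507.
p = a·p₁ + b·p₂ ≈ (-0.177, 0.709, 0.682); φ = arcsin(p_z) ≈ 43.01°, λ = atan2(p_y, p_x) ≈ 104.02°.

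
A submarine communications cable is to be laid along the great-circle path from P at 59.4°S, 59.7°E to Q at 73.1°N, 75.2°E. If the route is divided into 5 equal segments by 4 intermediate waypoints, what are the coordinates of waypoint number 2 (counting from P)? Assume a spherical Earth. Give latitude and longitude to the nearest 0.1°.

≈ 6.4°S, 64.6°E

Convert each endpoint to a unit vector on the sphere (x = cos φ cos λ, y = cos φ sin λ, z = sin φ).
The central angle between the endpoints is δ = arccos(p₁·p₂) ≈ 2.320 rad (132.9°).
Interpolate at f = 2/5 with slerp weights a = sin((1−f)δ)/sin δ ≈ 1.344, b = sin(fδ)/sin δ ≈ 1.093.
p = a·p₁ + b·p₂ ≈ (0.426, 0.898, -0.111); φ = arcsin(p_z) ≈ -6.36°, λ = atan2(p_y, p_x) ≈ 64.60°.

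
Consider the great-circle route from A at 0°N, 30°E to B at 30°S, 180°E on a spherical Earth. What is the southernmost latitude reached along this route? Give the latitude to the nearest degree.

The great circle lies in the plane with unit normal n̂ = (p₁ × p₂)/|p₁ × p₂|.
Here n̂_z ≈ +0.655; the vertex latitude is φ_max = arccos|n̂_z| ≈ 49.1°.

≈ 49°S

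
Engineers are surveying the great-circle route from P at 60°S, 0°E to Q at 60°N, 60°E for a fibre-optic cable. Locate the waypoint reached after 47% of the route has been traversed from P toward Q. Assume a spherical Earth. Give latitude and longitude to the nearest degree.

≈ 4°S, 29°E

From cos δ = sin φ₁ sin φ₂ + cos φ₁ cos φ₂ cos Δλ, the central angle is δ ≈ 2.246 rad (128.7°).
Interpolate at f = 0.47 with slerp weights a = sin((1−f)δ)/sin δ ≈ 1.189, b = sin(fδ)/sin δ ≈ 1.115.
p = a·p₁ + b·p₂ ≈ (0.873, 0.483, -0.065); φ = arcsin(p_z) ≈ -3.71°, λ = atan2(p_y, p_x) ≈ 28.93°.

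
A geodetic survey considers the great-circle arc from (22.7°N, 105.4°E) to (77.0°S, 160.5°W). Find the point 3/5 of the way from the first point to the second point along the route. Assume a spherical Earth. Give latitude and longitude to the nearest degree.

The haversine formula gives a central angle δ ≈ 1.972 rad (113.0°) between the endpoints.
Interpolate at f = 3/5 with slerp weights a = sin((1−f)δ)/sin δ ≈ 0.771, b = sin(fδ)/sin δ ≈ 1.006.
p = a·p₁ + b·p₂ ≈ (-0.402, 0.610, -0.683); φ = arcsin(p_z) ≈ -43.05°, λ = atan2(p_y, p_x) ≈ 123.39°.

≈ (43°S, 123°E)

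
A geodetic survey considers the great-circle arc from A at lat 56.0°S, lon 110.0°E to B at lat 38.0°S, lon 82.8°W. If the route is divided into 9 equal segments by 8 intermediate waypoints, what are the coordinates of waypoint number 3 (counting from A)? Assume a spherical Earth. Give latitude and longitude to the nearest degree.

Write both endpoints as unit vectors p₁, p₂ with components (cos φ cos λ, cos φ sin λ, sin φ).
The central angle between the endpoints is δ = arccos(p₁·p₂) ≈ 1.490 rad (85.4°).
Interpolate at f = 3/9 with slerp weights a = sin((1−f)δ)/sin δ ≈ 0.841, b = sin(fδ)/sin δ ≈ 0.478.
p = a·p₁ + b·p₂ ≈ (-0.114, 0.068, -0.991); φ = arcsin(p_z) ≈ -82.40°, λ = atan2(p_y, p_x) ≈ 149.10°.

≈ lat 82°S, lon 149°E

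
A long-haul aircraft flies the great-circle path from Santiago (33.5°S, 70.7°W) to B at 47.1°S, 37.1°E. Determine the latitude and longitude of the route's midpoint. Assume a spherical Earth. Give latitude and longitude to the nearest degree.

≈ 55°S, 25°W

The haversine formula gives a central angle δ ≈ 1.338 rad (76.7°) between the endpoints.
Interpolate at f = 1/2 with slerp weights a = sin((1−f)δ)/sin δ ≈ 0.637, b = sin(fδ)/sin δ ≈ 0.637.
p = a·p₁ + b·p₂ ≈ (0.522, -0.240, -0.819); φ = arcsin(p_z) ≈ -54.95°, λ = atan2(p_y, p_x) ≈ -24.70°.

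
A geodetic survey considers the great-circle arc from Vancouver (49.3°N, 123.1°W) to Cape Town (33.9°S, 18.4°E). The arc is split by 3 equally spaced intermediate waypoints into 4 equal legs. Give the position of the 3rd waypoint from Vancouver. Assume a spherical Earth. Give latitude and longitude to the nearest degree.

≈ (7°S, 9°W)

Write both endpoints as unit vectors p₁, p₂ with components (cos φ cos λ, cos φ sin λ, sin φ).
The central angle between the endpoints is δ = arccos(p₁·p₂) ≈ 2.580 rad (147.8°).
Interpolate at f = 3/4 with slerp weights a = sin((1−f)δ)/sin δ ≈ 1.129, b = sin(fδ)/sin δ ≈ 1.755.
p = a·p₁ + b·p₂ ≈ (0.980, -0.157, -0.123); φ = arcsin(p_z) ≈ -7.05°, λ = atan2(p_y, p_x) ≈ -9.10°.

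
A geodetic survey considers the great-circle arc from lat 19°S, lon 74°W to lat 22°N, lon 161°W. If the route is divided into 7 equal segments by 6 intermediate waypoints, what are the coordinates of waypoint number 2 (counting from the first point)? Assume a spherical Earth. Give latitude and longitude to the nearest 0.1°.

≈ lat 7.5°S, lon 99.1°W

Convert each endpoint to a unit vector on the sphere (x = cos φ cos λ, y = cos φ sin λ, z = sin φ).
The central angle between the endpoints is δ = arccos(p₁·p₂) ≈ 1.647 rad (94.4°).
Interpolate at f = 2/7 with slerp weights a = sin((1−f)δ)/sin δ ≈ 0.926, b = sin(fδ)/sin δ ≈ 0.455.
p = a·p₁ + b·p₂ ≈ (-0.157, -0.979, -0.131); φ = arcsin(p_z) ≈ -7.53°, λ = atan2(p_y, p_x) ≈ -99.13°.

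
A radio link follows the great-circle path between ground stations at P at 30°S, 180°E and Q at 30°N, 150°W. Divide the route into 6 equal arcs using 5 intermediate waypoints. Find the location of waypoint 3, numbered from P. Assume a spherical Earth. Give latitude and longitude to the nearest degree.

≈ 0°N, 165°W

Write both endpoints as unit vectors p₁, p₂ with components (cos φ cos λ, cos φ sin λ, sin φ).
The central angle between the endpoints is δ = arccos(p₁·p₂) ≈ 1.160 rad (66.5°).
Interpolate at f = 3/6 with slerp weights a = sin((1−f)δ)/sin δ ≈ 0.598, b = sin(fδ)/sin δ ≈ 0.598.
p = a·p₁ + b·p₂ ≈ (-0.966, -0.259, 0.000); φ = arcsin(p_z) ≈ 0.00°, λ = atan2(p_y, p_x) ≈ -165.00°.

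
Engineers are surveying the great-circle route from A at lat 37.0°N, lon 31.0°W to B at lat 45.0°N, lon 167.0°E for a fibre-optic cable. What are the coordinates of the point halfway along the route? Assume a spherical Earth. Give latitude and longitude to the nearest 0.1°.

Convert each endpoint to a unit vector on the sphere (x = cos φ cos λ, y = cos φ sin λ, z = sin φ).
The central angle between the endpoints is δ = arccos(p₁·p₂) ≈ 1.683 rad (96.4°).
Interpolate at f = 1/2 with slerp weights a = sin((1−f)δ)/sin δ ≈ 0.750, b = sin(fδ)/sin δ ≈ 0.750.
p = a·p₁ + b·p₂ ≈ (-0.003, -0.189, 0.982); φ = arcsin(p_z) ≈ 79.09°, λ = atan2(p_y, p_x) ≈ -91.00°.

≈ lat 79.1°N, lon 91.0°W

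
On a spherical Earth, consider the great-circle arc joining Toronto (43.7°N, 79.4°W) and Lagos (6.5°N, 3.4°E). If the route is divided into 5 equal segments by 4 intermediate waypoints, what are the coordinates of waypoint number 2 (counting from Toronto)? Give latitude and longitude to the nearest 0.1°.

≈ (35.7°N, 38.5°W)

Write both endpoints as unit vectors p₁, p₂ with components (cos φ cos λ, cos φ sin λ, sin φ).
The central angle between the endpoints is δ = arccos(p₁·p₂) ≈ 1.402 rad (80.3°).
Interpolate at f = 2/5 with slerp weights a = sin((1−f)δ)/sin δ ≈ 0.756, b = sin(fδ)/sin δ ≈ 0.539.
p = a·p₁ + b·p₂ ≈ (0.636, -0.506, 0.583); φ = arcsin(p_z) ≈ 35.69°, λ = atan2(p_y, p_x) ≈ -38.50°.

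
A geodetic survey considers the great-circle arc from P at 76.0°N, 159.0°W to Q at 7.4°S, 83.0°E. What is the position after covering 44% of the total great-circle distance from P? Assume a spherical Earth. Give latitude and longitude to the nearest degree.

≈ 49°N, 99°E

Write both endpoints as unit vectors p₁, p₂ with components (cos φ cos λ, cos φ sin λ, sin φ).
The central angle between the endpoints is δ = arccos(p₁·p₂) ≈ 1.811 rad (103.7°).
Interpolate at f = 0.44 with slerp weights a = sin((1−f)δ)/sin δ ≈ 0.874, b = sin(fδ)/sin δ ≈ 0.736.
p = a·p₁ + b·p₂ ≈ (-0.108, 0.649, 0.753); φ = arcsin(p_z) ≈ 48.87°, λ = atan2(p_y, p_x) ≈ 99.49°.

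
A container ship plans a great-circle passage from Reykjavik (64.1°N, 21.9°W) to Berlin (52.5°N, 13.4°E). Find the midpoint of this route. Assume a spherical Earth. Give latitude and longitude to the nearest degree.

From cos δ = sin φ₁ sin φ₂ + cos φ₁ cos φ₂ cos Δλ, the central angle is δ ≈ 0.375 rad (21.5°).
Interpolate at f = 1/2 with slerp weights a = sin((1−f)δ)/sin δ ≈ 0.509, b = sin(fδ)/sin δ ≈ 0.509.
p = a·p₁ + b·p₂ ≈ (0.508, -0.011, 0.862); φ = arcsin(p_z) ≈ 59.49°, λ = atan2(p_y, p_x) ≈ -1.25°.

≈ 59°N, 1°W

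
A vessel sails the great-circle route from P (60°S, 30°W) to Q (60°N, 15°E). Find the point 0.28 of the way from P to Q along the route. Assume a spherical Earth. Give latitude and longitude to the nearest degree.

Convert each endpoint to a unit vector on the sphere (x = cos φ cos λ, y = cos φ sin λ, z = sin φ).
The central angle between the endpoints is δ = arccos(p₁·p₂) ≈ 2.181 rad (125.0°).
Interpolate at f = 0.28 with slerp weights a = sin((1−f)δ)/sin δ ≈ 1.220, b = sin(fδ)/sin δ ≈ 0.700.
p = a·p₁ + b·p₂ ≈ (0.866, -0.215, -0.451); φ = arcsin(p_z) ≈ -26.79°, λ = atan2(p_y, p_x) ≈ -13.91°.

≈ (27°S, 14°W)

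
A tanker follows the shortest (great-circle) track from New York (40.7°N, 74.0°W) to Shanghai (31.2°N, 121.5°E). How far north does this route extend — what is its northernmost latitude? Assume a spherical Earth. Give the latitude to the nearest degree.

The great circle lies in the plane with unit normal n̂ = (p₁ × p₂)/|p₁ × p₂|.
Here n̂_z ≈ -0.181; the vertex latitude is φ_max = arccos|n̂_z| ≈ 79.6°.
Check via Clairaut: cos φ_max = |cos φ₁| · sin C = cos(40.7°)·sin(13.8°) ≈ 0.181, again giving ≈ 79.6°.

≈ 80°N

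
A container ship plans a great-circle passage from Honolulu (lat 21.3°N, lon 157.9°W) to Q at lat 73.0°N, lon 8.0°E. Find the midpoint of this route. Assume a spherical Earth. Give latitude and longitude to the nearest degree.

≈ lat 64°N, lon 152°W

Write both endpoints as unit vectors p₁, p₂ with components (cos φ cos λ, cos φ sin λ, sin φ).
The central angle between the endpoints is δ = arccos(p₁·p₂) ≈ 1.488 rad (85.2°).
Interpolate at f = 1/2 with slerp weights a = sin((1−f)δ)/sin δ ≈ 0.679, b = sin(fδ)/sin δ ≈ 0.679.
p = a·p₁ + b·p₂ ≈ (-0.390, -0.211, 0.897); φ = arcsin(p_z) ≈ 63.70°, λ = atan2(p_y, p_x) ≈ -151.63°.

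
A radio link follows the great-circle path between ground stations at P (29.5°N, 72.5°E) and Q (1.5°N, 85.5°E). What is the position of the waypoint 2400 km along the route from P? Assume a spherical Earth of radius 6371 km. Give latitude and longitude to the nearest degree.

≈ (10°N, 82°E)

Convert each endpoint to a unit vector on the sphere (x = cos φ cos λ, y = cos φ sin λ, z = sin φ).
The central angle between the endpoints is δ = arccos(p₁·p₂) ≈ 0.534 rad (30.6°). The total great-circle distance is δ·R ≈ 0.534 × 6371 ≈ 3404 km, so the target fraction is f = 2400/3404 ≈ 0.705.
Interpolate at f ≈ 0.705 with slerp weights a = sin((1−f)δ)/sin δ ≈ 0.308, b = sin(fδ)/sin δ ≈ 0.722.
p = a·p₁ + b·p₂ ≈ (0.137, 0.976, 0.171); φ = arcsin(p_z) ≈ 9.82°, λ = atan2(p_y, p_x) ≈ 81.99°.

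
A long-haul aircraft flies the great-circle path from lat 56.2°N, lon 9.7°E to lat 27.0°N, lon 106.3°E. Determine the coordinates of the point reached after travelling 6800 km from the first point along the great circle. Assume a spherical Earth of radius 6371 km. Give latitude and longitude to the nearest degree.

≈ lat 35°N, lon 99°E

Convert each endpoint to a unit vector on the sphere (x = cos φ cos λ, y = cos φ sin λ, z = sin φ).
The central angle between the endpoints is δ = arccos(p₁·p₂) ≈ 1.245 rad (71.3°). The total great-circle distance is δ·R ≈ 1.245 × 6371 ≈ 7930 km, so the target fraction is f = 6800/7930 ≈ 0.857.
Interpolate at f ≈ 0.857 with slerp weights a = sin((1−f)δ)/sin δ ≈ 0.186, b = sin(fδ)/sin δ ≈ 0.925.
p = a·p₁ + b·p₂ ≈ (-0.129, 0.808, 0.575); φ = arcsin(p_z) ≈ 35.07°, λ = atan2(p_y, p_x) ≈ 99.07°.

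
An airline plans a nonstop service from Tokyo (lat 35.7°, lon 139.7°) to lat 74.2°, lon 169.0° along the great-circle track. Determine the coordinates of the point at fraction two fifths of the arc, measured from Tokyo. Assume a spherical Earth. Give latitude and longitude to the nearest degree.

≈ lat 52°, lon 145°

Convert each endpoint to a unit vector on the sphere (x = cos φ cos λ, y = cos φ sin λ, z = sin φ).
The central angle between the endpoints is δ = arccos(p₁·p₂) ≈ 0.716 rad (41.0°).
Interpolate at f = 2/5 with slerp weights a = sin((1−f)δ)/sin δ ≈ 0.635, b = sin(fδ)/sin δ ≈ 0.430.
p = a·p₁ + b·p₂ ≈ (-0.508, 0.356, 0.784); φ = arcsin(p_z) ≈ 51.67°, λ = atan2(p_y, p_x) ≈ 145.01°.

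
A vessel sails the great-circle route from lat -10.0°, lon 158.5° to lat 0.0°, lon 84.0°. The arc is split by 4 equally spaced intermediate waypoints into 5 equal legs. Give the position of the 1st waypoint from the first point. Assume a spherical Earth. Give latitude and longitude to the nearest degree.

Convert each endpoint to a unit vector on the sphere (x = cos φ cos λ, y = cos φ sin λ, z = sin φ).
The central angle between the endpoints is δ = arccos(p₁·p₂) ≈ 1.304 rad (74.7°).
Interpolate at f = 1/5 with slerp weights a = sin((1−f)δ)/sin δ ≈ 0.896, b = sin(fδ)/sin δ ≈ 0.267.
p = a·p₁ + b·p₂ ≈ (-0.793, 0.589, -0.156); φ = arcsin(p_z) ≈ -8.95°, λ = atan2(p_y, p_x) ≈ 143.38°.

≈ lat -9°, lon 143°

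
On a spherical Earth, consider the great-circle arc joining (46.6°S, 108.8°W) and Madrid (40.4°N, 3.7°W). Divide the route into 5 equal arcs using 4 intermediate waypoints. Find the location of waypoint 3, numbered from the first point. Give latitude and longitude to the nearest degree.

From cos δ = sin φ₁ sin φ₂ + cos φ₁ cos φ₂ cos Δλ, the central angle is δ ≈ 2.223 rad (127.4°).
Interpolate at f = 3/5 with slerp weights a = sin((1−f)δ)/sin δ ≈ 0.977, b = sin(fδ)/sin δ ≈ 1.223.
p = a·p₁ + b·p₂ ≈ (0.713, -0.696, 0.083); φ = arcsin(p_z) ≈ 4.75°, λ = atan2(p_y, p_x) ≈ -44.29°.

≈ (5°N, 44°W)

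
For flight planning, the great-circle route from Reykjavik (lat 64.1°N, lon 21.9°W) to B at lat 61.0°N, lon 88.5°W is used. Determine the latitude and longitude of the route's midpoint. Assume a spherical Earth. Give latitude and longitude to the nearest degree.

≈ lat 67°N, lon 57°W

Write both endpoints as unit vectors p₁, p₂ with components (cos φ cos λ, cos φ sin λ, sin φ).
The central angle between the endpoints is δ = arccos(p₁·p₂) ≈ 0.514 rad (29.4°).
Interpolate at f = 1/2 with slerp weights a = sin((1−f)δ)/sin δ ≈ 0.517, b = sin(fδ)/sin δ ≈ 0.517.
p = a·p₁ + b·p₂ ≈ (0.216, -0.335, 0.917); φ = arcsin(p_z) ≈ 66.52°, λ = atan2(p_y, p_x) ≈ -57.16°.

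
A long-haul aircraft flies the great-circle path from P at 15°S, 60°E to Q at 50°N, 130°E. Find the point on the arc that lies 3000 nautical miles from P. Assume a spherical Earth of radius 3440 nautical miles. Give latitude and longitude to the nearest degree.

Write both endpoints as unit vectors p₁, p₂ with components (cos φ cos λ, cos φ sin λ, sin φ).
The central angle between the endpoints is δ = arccos(p₁·p₂) ≈ 1.557 rad (89.2°). The total great-circle distance is δ·R ≈ 1.557 × 3440 ≈ 5355 nmi, so the target fraction is f = 3000/5355 ≈ 0.560.
Interpolate at f ≈ 0.560 with slerp weights a = sin((1−f)δ)/sin δ ≈ 0.632, b = sin(fδ)/sin δ ≈ 0.766.
p = a·p₁ + b·p₂ ≈ (-0.011, 0.906, 0.423); φ = arcsin(p_z) ≈ 25.02°, λ = atan2(p_y, p_x) ≈ 90.69°.

≈ 25°N, 91°E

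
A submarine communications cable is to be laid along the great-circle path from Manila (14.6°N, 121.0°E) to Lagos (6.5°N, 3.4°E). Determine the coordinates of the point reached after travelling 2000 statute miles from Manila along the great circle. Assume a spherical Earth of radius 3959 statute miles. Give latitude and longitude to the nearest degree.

≈ 20°N, 91°E

Write both endpoints as unit vectors p₁, p₂ with components (cos φ cos λ, cos φ sin λ, sin φ).
The central angle between the endpoints is δ = arccos(p₁·p₂) ≈ 2.001 rad (114.6°). The total great-circle distance is δ·R ≈ 2.001 × 3959 ≈ 7921 mi, so the target fraction is f = 2000/7921 ≈ 0.252.
Interpolate at f ≈ 0.252 with slerp weights a = sin((1−f)δ)/sin δ ≈ 1.097, b = sin(fδ)/sin δ ≈ 0.532.
p = a·p₁ + b·p₂ ≈ (-0.019, 0.941, 0.337); φ = arcsin(p_z) ≈ 19.68°, λ = atan2(p_y, p_x) ≈ 91.14°.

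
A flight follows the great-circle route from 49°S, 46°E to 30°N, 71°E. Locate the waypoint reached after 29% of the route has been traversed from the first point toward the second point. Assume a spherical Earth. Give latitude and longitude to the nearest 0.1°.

Write both endpoints as unit vectors p₁, p₂ with components (cos φ cos λ, cos φ sin λ, sin φ).
The central angle between the endpoints is δ = arccos(p₁·p₂) ≈ 1.433 rad (82.1°).
Interpolate at f = 0.29 with slerp weights a = sin((1−f)δ)/sin δ ≈ 0.859, b = sin(fδ)/sin δ ≈ 0.408.
p = a·p₁ + b·p₂ ≈ (0.506, 0.739, -0.444); φ = arcsin(p_z) ≈ -26.39°, λ = atan2(p_y, p_x) ≈ 55.58°.

≈ 26.4°S, 55.6°E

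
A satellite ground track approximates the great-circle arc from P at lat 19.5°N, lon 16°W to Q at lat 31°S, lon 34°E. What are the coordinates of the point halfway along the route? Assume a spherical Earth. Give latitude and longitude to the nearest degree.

≈ lat 6°S, lon 8°E

Convert each endpoint to a unit vector on the sphere (x = cos φ cos λ, y = cos φ sin λ, z = sin φ).
The central angle between the endpoints is δ = arccos(p₁·p₂) ≈ 1.216 rad (69.7°).
Interpolate at f = 1/2 with slerp weights a = sin((1−f)δ)/sin δ ≈ 0.609, b = sin(fδ)/sin δ ≈ 0.609.
p = a·p₁ + b·p₂ ≈ (0.985, 0.134, -0.110); φ = arcsin(p_z) ≈ -6.34°, λ = atan2(p_y, p_x) ≈ 7.73°.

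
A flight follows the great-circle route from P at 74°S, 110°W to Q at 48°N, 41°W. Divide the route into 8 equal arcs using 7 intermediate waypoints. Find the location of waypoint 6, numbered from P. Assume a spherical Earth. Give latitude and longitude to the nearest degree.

≈ 17°N, 52°W

From cos δ = sin φ₁ sin φ₂ + cos φ₁ cos φ₂ cos Δλ, the central angle is δ ≈ 2.276 rad (130.4°).
Interpolate at f = 6/8 with slerp weights a = sin((1−f)δ)/sin δ ≈ 0.708, b = sin(fδ)/sin δ ≈ 1.301.
p = a·p₁ + b·p₂ ≈ (0.590, -0.754, 0.287); φ = arcsin(p_z) ≈ 16.66°, λ = atan2(p_y, p_x) ≈ -51.96°.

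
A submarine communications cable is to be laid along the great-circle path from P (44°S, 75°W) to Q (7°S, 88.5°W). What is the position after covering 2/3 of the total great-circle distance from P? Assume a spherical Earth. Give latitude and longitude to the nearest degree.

Convert each endpoint to a unit vector on the sphere (x = cos φ cos λ, y = cos φ sin λ, z = sin φ).
The central angle between the endpoints is δ = arccos(p₁·p₂) ≈ 0.678 rad (38.8°).
Interpolate at f = 2/3 with slerp weights a = sin((1−f)δ)/sin δ ≈ 0.357, b = sin(fδ)/sin δ ≈ 0.696.
p = a·p₁ + b·p₂ ≈ (0.085, -0.939, -0.333); φ = arcsin(p_z) ≈ -19.45°, λ = atan2(p_y, p_x) ≈ -84.85°.

≈ (19°S, 85°W)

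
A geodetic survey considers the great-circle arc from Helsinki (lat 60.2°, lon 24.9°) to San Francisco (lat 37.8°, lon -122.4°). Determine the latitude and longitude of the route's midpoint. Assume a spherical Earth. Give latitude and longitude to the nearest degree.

Convert each endpoint to a unit vector on the sphere (x = cos φ cos λ, y = cos φ sin λ, z = sin φ).
The central angle between the endpoints is δ = arccos(p₁·p₂) ≈ 1.368 rad (78.4°).
Interpolate at f = 1/2 with slerp weights a = sin((1−f)δ)/sin δ ≈ 0.645, b = sin(fδ)/sin δ ≈ 0.645.
p = a·p₁ + b·p₂ ≈ (0.018, -0.295, 0.955); φ = arcsin(p_z) ≈ 72.79°, λ = atan2(p_y, p_x) ≈ -86.58°.

≈ lat 73°, lon -87°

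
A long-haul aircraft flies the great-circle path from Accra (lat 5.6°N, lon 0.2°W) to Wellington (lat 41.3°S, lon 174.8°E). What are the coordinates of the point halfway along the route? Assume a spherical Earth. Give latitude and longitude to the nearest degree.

Write both endpoints as unit vectors p₁, p₂ with components (cos φ cos λ, cos φ sin λ, sin φ).
The central angle between the endpoints is δ = arccos(p₁·p₂) ≈ 2.514 rad (144.0°).
Interpolate at f = 1/2 with slerp weights a = sin((1−f)δ)/sin δ ≈ 1.619, b = sin(fδ)/sin δ ≈ 1.619.
p = a·p₁ + b·p₂ ≈ (0.400, 0.105, -0.911); φ = arcsin(p_z) ≈ -65.58°, λ = atan2(p_y, p_x) ≈ 14.66°.

≈ lat 66°S, lon 15°E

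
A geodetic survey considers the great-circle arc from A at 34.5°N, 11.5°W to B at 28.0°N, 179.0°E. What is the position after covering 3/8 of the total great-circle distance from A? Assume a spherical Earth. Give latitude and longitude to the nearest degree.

Write both endpoints as unit vectors p₁, p₂ with components (cos φ cos λ, cos φ sin λ, sin φ).
The central angle between the endpoints is δ = arccos(p₁·p₂) ≈ 2.037 rad (116.7°).
Interpolate at f = 3/8 with slerp weights a = sin((1−f)δ)/sin δ ≈ 1.070, b = sin(fδ)/sin δ ≈ 0.774.
p = a·p₁ + b·p₂ ≈ (0.181, -0.164, 0.970); φ = arcsin(p_z) ≈ 75.88°, λ = atan2(p_y, p_x) ≈ -42.22°.

≈ 76°N, 42°W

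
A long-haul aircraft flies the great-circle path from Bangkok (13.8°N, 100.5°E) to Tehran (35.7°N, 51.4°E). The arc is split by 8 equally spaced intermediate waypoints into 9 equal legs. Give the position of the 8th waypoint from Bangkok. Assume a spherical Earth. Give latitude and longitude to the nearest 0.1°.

≈ 34.2°N, 57.8°E

Convert each endpoint to a unit vector on the sphere (x = cos φ cos λ, y = cos φ sin λ, z = sin φ).
The central angle between the endpoints is δ = arccos(p₁·p₂) ≈ 0.856 rad (49.0°).
Interpolate at f = 8/9 with slerp weights a = sin((1−f)δ)/sin δ ≈ 0.126, b = sin(fδ)/sin δ ≈ 0.913.
p = a·p₁ + b·p₂ ≈ (0.440, 0.700, 0.563); φ = arcsin(p_z) ≈ 34.25°, λ = atan2(p_y, p_x) ≈ 57.81°.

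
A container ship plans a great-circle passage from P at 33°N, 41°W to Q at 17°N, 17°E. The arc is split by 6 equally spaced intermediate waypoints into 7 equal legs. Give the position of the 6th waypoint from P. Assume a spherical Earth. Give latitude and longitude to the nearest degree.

Write both endpoints as unit vectors p₁, p₂ with components (cos φ cos λ, cos φ sin λ, sin φ).
The central angle between the endpoints is δ = arccos(p₁·p₂) ≈ 0.947 rad (54.3°).
Interpolate at f = 6/7 with slerp weights a = sin((1−f)δ)/sin δ ≈ 0.166, b = sin(fδ)/sin δ ≈ 0.894.
p = a·p₁ + b·p₂ ≈ (0.923, 0.158, 0.352); φ = arcsin(p_z) ≈ 20.60°, λ = atan2(p_y, p_x) ≈ 9.75°.

≈ 21°N, 10°E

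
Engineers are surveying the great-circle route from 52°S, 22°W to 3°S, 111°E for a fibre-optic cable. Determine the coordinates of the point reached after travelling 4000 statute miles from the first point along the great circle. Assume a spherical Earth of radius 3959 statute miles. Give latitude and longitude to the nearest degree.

Convert each endpoint to a unit vector on the sphere (x = cos φ cos λ, y = cos φ sin λ, z = sin φ).
The central angle between the endpoints is δ = arccos(p₁·p₂) ≈ 1.958 rad (112.2°). The total great-circle distance is δ·R ≈ 1.958 × 3959 ≈ 7754 mi, so the target fraction is f = 4000/7754 ≈ 0.516.
Interpolate at f ≈ 0.516 with slerp weights a = sin((1−f)δ)/sin δ ≈ 0.877, b = sin(fδ)/sin δ ≈ 0.915.
p = a·p₁ + b·p₂ ≈ (0.173, 0.651, -0.739); φ = arcsin(p_z) ≈ -47.67°, λ = atan2(p_y, p_x) ≈ 75.07°.

≈ 48°S, 75°E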